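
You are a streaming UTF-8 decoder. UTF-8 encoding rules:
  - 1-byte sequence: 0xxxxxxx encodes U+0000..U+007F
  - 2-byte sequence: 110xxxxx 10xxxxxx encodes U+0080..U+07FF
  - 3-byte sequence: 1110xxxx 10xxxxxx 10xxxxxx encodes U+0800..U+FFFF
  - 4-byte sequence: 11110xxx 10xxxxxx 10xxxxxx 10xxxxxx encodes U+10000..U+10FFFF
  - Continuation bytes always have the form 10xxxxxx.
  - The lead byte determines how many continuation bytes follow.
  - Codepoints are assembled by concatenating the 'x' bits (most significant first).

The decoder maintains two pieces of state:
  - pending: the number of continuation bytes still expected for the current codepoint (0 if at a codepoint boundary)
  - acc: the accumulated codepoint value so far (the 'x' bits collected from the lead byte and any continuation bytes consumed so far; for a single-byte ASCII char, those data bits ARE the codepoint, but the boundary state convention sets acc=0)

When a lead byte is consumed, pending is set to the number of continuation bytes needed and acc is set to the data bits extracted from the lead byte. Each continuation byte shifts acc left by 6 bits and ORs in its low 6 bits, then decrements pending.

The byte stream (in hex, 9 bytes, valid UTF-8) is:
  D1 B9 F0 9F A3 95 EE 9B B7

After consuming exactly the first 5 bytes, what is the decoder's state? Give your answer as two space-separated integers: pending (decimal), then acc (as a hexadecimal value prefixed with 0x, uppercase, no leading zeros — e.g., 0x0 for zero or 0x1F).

Answer: 1 0x7E3

Derivation:
Byte[0]=D1: 2-byte lead. pending=1, acc=0x11
Byte[1]=B9: continuation. acc=(acc<<6)|0x39=0x479, pending=0
Byte[2]=F0: 4-byte lead. pending=3, acc=0x0
Byte[3]=9F: continuation. acc=(acc<<6)|0x1F=0x1F, pending=2
Byte[4]=A3: continuation. acc=(acc<<6)|0x23=0x7E3, pending=1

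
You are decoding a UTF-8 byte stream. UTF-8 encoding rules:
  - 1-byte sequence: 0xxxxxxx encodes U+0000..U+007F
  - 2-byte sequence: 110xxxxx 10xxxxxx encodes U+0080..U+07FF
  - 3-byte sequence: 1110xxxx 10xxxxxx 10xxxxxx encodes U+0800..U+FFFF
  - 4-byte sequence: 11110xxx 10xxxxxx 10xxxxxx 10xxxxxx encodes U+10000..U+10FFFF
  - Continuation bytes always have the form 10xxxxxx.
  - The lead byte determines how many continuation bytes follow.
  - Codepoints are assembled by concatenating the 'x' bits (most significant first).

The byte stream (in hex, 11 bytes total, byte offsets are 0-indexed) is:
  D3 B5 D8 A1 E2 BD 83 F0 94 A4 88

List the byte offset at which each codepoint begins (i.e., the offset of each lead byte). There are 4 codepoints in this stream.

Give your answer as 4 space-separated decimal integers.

Byte[0]=D3: 2-byte lead, need 1 cont bytes. acc=0x13
Byte[1]=B5: continuation. acc=(acc<<6)|0x35=0x4F5
Completed: cp=U+04F5 (starts at byte 0)
Byte[2]=D8: 2-byte lead, need 1 cont bytes. acc=0x18
Byte[3]=A1: continuation. acc=(acc<<6)|0x21=0x621
Completed: cp=U+0621 (starts at byte 2)
Byte[4]=E2: 3-byte lead, need 2 cont bytes. acc=0x2
Byte[5]=BD: continuation. acc=(acc<<6)|0x3D=0xBD
Byte[6]=83: continuation. acc=(acc<<6)|0x03=0x2F43
Completed: cp=U+2F43 (starts at byte 4)
Byte[7]=F0: 4-byte lead, need 3 cont bytes. acc=0x0
Byte[8]=94: continuation. acc=(acc<<6)|0x14=0x14
Byte[9]=A4: continuation. acc=(acc<<6)|0x24=0x524
Byte[10]=88: continuation. acc=(acc<<6)|0x08=0x14908
Completed: cp=U+14908 (starts at byte 7)

Answer: 0 2 4 7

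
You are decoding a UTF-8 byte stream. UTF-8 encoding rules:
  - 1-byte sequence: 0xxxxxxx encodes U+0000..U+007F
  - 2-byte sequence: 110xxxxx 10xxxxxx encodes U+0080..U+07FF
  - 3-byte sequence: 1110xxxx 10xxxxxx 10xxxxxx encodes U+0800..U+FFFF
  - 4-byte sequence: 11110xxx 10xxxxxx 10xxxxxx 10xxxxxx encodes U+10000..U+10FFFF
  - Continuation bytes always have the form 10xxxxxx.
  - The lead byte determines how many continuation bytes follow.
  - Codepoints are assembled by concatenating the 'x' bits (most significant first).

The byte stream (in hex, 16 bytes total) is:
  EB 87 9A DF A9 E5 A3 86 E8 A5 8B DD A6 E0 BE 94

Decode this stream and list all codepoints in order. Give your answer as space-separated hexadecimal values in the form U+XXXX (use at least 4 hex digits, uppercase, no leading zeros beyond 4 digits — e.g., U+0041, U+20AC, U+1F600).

Answer: U+B1DA U+07E9 U+58C6 U+894B U+0766 U+0F94

Derivation:
Byte[0]=EB: 3-byte lead, need 2 cont bytes. acc=0xB
Byte[1]=87: continuation. acc=(acc<<6)|0x07=0x2C7
Byte[2]=9A: continuation. acc=(acc<<6)|0x1A=0xB1DA
Completed: cp=U+B1DA (starts at byte 0)
Byte[3]=DF: 2-byte lead, need 1 cont bytes. acc=0x1F
Byte[4]=A9: continuation. acc=(acc<<6)|0x29=0x7E9
Completed: cp=U+07E9 (starts at byte 3)
Byte[5]=E5: 3-byte lead, need 2 cont bytes. acc=0x5
Byte[6]=A3: continuation. acc=(acc<<6)|0x23=0x163
Byte[7]=86: continuation. acc=(acc<<6)|0x06=0x58C6
Completed: cp=U+58C6 (starts at byte 5)
Byte[8]=E8: 3-byte lead, need 2 cont bytes. acc=0x8
Byte[9]=A5: continuation. acc=(acc<<6)|0x25=0x225
Byte[10]=8B: continuation. acc=(acc<<6)|0x0B=0x894B
Completed: cp=U+894B (starts at byte 8)
Byte[11]=DD: 2-byte lead, need 1 cont bytes. acc=0x1D
Byte[12]=A6: continuation. acc=(acc<<6)|0x26=0x766
Completed: cp=U+0766 (starts at byte 11)
Byte[13]=E0: 3-byte lead, need 2 cont bytes. acc=0x0
Byte[14]=BE: continuation. acc=(acc<<6)|0x3E=0x3E
Byte[15]=94: continuation. acc=(acc<<6)|0x14=0xF94
Completed: cp=U+0F94 (starts at byte 13)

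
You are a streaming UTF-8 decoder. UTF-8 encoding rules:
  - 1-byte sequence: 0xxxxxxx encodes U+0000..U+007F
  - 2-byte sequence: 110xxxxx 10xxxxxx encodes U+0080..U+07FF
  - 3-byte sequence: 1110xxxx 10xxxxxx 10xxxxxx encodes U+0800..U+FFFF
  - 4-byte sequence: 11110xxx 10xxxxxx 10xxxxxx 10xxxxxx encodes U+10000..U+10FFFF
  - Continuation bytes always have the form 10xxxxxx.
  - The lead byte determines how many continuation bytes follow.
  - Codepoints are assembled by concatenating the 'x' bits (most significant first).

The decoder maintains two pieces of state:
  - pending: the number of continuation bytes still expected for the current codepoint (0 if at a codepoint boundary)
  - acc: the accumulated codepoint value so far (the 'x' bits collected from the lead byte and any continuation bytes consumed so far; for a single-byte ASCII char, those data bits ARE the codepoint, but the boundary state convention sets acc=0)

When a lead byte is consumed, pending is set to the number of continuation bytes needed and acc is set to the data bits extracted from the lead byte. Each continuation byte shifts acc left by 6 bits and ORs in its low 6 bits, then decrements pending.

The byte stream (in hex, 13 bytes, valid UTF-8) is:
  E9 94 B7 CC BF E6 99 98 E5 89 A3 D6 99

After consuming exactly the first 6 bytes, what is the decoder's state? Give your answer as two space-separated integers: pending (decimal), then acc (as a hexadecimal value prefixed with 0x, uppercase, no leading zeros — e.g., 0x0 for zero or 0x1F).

Answer: 2 0x6

Derivation:
Byte[0]=E9: 3-byte lead. pending=2, acc=0x9
Byte[1]=94: continuation. acc=(acc<<6)|0x14=0x254, pending=1
Byte[2]=B7: continuation. acc=(acc<<6)|0x37=0x9537, pending=0
Byte[3]=CC: 2-byte lead. pending=1, acc=0xC
Byte[4]=BF: continuation. acc=(acc<<6)|0x3F=0x33F, pending=0
Byte[5]=E6: 3-byte lead. pending=2, acc=0x6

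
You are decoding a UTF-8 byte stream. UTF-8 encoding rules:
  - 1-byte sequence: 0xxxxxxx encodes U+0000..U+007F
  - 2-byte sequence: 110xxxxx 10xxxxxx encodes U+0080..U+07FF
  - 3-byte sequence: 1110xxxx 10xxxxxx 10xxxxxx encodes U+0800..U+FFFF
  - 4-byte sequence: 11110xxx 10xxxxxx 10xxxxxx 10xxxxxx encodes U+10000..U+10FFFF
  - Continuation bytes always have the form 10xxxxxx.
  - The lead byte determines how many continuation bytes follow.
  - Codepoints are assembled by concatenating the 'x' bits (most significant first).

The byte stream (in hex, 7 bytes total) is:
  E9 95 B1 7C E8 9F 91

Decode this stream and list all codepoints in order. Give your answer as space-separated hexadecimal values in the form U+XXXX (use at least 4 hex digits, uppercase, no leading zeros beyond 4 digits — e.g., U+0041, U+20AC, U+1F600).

Byte[0]=E9: 3-byte lead, need 2 cont bytes. acc=0x9
Byte[1]=95: continuation. acc=(acc<<6)|0x15=0x255
Byte[2]=B1: continuation. acc=(acc<<6)|0x31=0x9571
Completed: cp=U+9571 (starts at byte 0)
Byte[3]=7C: 1-byte ASCII. cp=U+007C
Byte[4]=E8: 3-byte lead, need 2 cont bytes. acc=0x8
Byte[5]=9F: continuation. acc=(acc<<6)|0x1F=0x21F
Byte[6]=91: continuation. acc=(acc<<6)|0x11=0x87D1
Completed: cp=U+87D1 (starts at byte 4)

Answer: U+9571 U+007C U+87D1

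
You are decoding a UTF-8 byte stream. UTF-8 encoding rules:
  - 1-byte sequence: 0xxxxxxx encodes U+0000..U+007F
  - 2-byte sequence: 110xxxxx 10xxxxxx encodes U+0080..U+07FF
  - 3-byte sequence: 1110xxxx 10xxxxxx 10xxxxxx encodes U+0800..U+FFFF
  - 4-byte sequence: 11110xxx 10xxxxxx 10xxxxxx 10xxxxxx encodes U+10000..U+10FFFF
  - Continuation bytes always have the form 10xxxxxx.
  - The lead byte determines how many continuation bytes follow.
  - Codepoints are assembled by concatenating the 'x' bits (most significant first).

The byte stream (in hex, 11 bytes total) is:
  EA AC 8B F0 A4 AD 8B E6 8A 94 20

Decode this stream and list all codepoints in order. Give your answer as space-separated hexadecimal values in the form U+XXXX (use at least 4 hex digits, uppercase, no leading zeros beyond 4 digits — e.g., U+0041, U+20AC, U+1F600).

Answer: U+AB0B U+24B4B U+6294 U+0020

Derivation:
Byte[0]=EA: 3-byte lead, need 2 cont bytes. acc=0xA
Byte[1]=AC: continuation. acc=(acc<<6)|0x2C=0x2AC
Byte[2]=8B: continuation. acc=(acc<<6)|0x0B=0xAB0B
Completed: cp=U+AB0B (starts at byte 0)
Byte[3]=F0: 4-byte lead, need 3 cont bytes. acc=0x0
Byte[4]=A4: continuation. acc=(acc<<6)|0x24=0x24
Byte[5]=AD: continuation. acc=(acc<<6)|0x2D=0x92D
Byte[6]=8B: continuation. acc=(acc<<6)|0x0B=0x24B4B
Completed: cp=U+24B4B (starts at byte 3)
Byte[7]=E6: 3-byte lead, need 2 cont bytes. acc=0x6
Byte[8]=8A: continuation. acc=(acc<<6)|0x0A=0x18A
Byte[9]=94: continuation. acc=(acc<<6)|0x14=0x6294
Completed: cp=U+6294 (starts at byte 7)
Byte[10]=20: 1-byte ASCII. cp=U+0020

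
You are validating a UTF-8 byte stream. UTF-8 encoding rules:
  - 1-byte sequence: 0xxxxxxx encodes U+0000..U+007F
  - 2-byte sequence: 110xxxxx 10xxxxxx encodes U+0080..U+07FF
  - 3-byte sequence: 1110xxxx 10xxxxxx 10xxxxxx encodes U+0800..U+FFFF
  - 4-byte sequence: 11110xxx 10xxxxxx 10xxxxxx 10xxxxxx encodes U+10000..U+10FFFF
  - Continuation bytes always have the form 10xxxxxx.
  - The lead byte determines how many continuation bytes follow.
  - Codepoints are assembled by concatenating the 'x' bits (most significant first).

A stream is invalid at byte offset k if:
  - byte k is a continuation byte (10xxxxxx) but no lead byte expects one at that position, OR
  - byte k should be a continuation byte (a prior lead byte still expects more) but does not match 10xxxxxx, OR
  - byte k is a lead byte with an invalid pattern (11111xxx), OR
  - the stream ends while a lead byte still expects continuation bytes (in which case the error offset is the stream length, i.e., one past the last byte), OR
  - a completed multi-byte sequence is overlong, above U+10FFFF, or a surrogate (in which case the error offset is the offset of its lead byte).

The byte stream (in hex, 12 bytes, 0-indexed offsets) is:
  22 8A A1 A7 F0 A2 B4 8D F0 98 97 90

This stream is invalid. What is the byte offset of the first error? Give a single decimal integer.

Byte[0]=22: 1-byte ASCII. cp=U+0022
Byte[1]=8A: INVALID lead byte (not 0xxx/110x/1110/11110)

Answer: 1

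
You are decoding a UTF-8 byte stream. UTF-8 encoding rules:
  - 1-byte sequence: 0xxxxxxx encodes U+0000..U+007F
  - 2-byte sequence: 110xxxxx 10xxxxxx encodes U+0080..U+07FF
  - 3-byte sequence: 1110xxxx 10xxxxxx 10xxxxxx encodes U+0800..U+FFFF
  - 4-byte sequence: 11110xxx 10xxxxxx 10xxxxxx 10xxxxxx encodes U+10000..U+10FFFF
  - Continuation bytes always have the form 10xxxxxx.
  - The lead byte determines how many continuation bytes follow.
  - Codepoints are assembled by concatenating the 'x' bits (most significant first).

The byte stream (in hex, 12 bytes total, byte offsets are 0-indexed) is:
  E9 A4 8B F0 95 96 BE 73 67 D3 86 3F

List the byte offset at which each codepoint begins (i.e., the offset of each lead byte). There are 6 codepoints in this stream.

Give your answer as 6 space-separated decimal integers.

Answer: 0 3 7 8 9 11

Derivation:
Byte[0]=E9: 3-byte lead, need 2 cont bytes. acc=0x9
Byte[1]=A4: continuation. acc=(acc<<6)|0x24=0x264
Byte[2]=8B: continuation. acc=(acc<<6)|0x0B=0x990B
Completed: cp=U+990B (starts at byte 0)
Byte[3]=F0: 4-byte lead, need 3 cont bytes. acc=0x0
Byte[4]=95: continuation. acc=(acc<<6)|0x15=0x15
Byte[5]=96: continuation. acc=(acc<<6)|0x16=0x556
Byte[6]=BE: continuation. acc=(acc<<6)|0x3E=0x155BE
Completed: cp=U+155BE (starts at byte 3)
Byte[7]=73: 1-byte ASCII. cp=U+0073
Byte[8]=67: 1-byte ASCII. cp=U+0067
Byte[9]=D3: 2-byte lead, need 1 cont bytes. acc=0x13
Byte[10]=86: continuation. acc=(acc<<6)|0x06=0x4C6
Completed: cp=U+04C6 (starts at byte 9)
Byte[11]=3F: 1-byte ASCII. cp=U+003F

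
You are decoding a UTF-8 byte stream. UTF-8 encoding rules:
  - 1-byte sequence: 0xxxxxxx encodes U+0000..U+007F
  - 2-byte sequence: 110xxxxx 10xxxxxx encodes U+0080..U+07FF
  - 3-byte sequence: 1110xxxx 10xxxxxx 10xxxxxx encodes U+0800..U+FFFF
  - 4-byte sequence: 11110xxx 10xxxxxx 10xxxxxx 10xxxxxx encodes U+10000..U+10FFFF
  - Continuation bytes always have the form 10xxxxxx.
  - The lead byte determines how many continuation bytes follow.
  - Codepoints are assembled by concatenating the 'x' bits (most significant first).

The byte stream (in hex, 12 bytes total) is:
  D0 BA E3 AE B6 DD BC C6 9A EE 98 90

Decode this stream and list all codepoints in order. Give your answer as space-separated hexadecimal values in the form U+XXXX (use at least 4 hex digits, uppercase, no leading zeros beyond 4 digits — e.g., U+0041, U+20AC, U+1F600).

Byte[0]=D0: 2-byte lead, need 1 cont bytes. acc=0x10
Byte[1]=BA: continuation. acc=(acc<<6)|0x3A=0x43A
Completed: cp=U+043A (starts at byte 0)
Byte[2]=E3: 3-byte lead, need 2 cont bytes. acc=0x3
Byte[3]=AE: continuation. acc=(acc<<6)|0x2E=0xEE
Byte[4]=B6: continuation. acc=(acc<<6)|0x36=0x3BB6
Completed: cp=U+3BB6 (starts at byte 2)
Byte[5]=DD: 2-byte lead, need 1 cont bytes. acc=0x1D
Byte[6]=BC: continuation. acc=(acc<<6)|0x3C=0x77C
Completed: cp=U+077C (starts at byte 5)
Byte[7]=C6: 2-byte lead, need 1 cont bytes. acc=0x6
Byte[8]=9A: continuation. acc=(acc<<6)|0x1A=0x19A
Completed: cp=U+019A (starts at byte 7)
Byte[9]=EE: 3-byte lead, need 2 cont bytes. acc=0xE
Byte[10]=98: continuation. acc=(acc<<6)|0x18=0x398
Byte[11]=90: continuation. acc=(acc<<6)|0x10=0xE610
Completed: cp=U+E610 (starts at byte 9)

Answer: U+043A U+3BB6 U+077C U+019A U+E610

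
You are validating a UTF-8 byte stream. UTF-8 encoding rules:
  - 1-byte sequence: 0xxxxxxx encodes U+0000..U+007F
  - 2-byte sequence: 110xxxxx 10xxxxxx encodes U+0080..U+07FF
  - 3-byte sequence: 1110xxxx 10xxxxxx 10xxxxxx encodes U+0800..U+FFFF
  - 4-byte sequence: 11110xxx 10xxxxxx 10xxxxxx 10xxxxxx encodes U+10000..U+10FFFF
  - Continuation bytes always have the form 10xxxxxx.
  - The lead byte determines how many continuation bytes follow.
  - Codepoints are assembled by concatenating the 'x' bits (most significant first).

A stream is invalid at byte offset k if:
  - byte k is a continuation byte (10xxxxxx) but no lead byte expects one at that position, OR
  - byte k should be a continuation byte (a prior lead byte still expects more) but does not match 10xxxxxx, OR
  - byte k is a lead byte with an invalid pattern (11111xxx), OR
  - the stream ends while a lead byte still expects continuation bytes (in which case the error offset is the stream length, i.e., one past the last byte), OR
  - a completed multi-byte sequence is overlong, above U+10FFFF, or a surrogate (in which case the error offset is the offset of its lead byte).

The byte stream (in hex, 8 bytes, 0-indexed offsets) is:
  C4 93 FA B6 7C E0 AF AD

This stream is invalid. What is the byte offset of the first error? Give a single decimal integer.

Answer: 2

Derivation:
Byte[0]=C4: 2-byte lead, need 1 cont bytes. acc=0x4
Byte[1]=93: continuation. acc=(acc<<6)|0x13=0x113
Completed: cp=U+0113 (starts at byte 0)
Byte[2]=FA: INVALID lead byte (not 0xxx/110x/1110/11110)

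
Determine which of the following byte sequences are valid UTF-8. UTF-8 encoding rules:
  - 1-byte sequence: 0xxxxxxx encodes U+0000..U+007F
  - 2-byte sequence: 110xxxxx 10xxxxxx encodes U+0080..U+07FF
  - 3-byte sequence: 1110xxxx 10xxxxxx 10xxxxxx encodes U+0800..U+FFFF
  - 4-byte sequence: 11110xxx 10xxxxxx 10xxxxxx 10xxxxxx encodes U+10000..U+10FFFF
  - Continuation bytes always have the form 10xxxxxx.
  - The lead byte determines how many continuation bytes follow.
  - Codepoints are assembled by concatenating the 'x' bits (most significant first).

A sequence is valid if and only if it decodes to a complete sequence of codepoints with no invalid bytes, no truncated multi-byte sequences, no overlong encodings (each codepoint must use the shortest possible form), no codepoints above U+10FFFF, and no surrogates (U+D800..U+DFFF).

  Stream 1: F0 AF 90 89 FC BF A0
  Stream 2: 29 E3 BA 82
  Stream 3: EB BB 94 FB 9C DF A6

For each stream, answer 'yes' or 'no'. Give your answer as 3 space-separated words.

Answer: no yes no

Derivation:
Stream 1: error at byte offset 4. INVALID
Stream 2: decodes cleanly. VALID
Stream 3: error at byte offset 3. INVALID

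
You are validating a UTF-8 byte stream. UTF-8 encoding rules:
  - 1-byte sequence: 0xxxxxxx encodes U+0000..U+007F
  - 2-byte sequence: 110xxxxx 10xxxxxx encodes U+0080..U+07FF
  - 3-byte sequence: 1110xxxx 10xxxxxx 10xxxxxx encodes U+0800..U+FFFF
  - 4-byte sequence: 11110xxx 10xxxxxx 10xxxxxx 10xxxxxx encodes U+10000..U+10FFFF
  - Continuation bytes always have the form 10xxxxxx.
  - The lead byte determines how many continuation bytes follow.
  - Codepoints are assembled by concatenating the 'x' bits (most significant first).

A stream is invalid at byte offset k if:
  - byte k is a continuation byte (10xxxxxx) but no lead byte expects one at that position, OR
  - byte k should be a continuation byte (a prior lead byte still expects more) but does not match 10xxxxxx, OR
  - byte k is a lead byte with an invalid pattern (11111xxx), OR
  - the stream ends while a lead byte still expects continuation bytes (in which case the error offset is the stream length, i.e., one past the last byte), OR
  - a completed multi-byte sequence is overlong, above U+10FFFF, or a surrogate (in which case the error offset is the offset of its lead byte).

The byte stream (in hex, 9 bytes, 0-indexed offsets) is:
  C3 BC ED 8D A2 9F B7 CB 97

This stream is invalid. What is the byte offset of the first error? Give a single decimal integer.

Answer: 5

Derivation:
Byte[0]=C3: 2-byte lead, need 1 cont bytes. acc=0x3
Byte[1]=BC: continuation. acc=(acc<<6)|0x3C=0xFC
Completed: cp=U+00FC (starts at byte 0)
Byte[2]=ED: 3-byte lead, need 2 cont bytes. acc=0xD
Byte[3]=8D: continuation. acc=(acc<<6)|0x0D=0x34D
Byte[4]=A2: continuation. acc=(acc<<6)|0x22=0xD362
Completed: cp=U+D362 (starts at byte 2)
Byte[5]=9F: INVALID lead byte (not 0xxx/110x/1110/11110)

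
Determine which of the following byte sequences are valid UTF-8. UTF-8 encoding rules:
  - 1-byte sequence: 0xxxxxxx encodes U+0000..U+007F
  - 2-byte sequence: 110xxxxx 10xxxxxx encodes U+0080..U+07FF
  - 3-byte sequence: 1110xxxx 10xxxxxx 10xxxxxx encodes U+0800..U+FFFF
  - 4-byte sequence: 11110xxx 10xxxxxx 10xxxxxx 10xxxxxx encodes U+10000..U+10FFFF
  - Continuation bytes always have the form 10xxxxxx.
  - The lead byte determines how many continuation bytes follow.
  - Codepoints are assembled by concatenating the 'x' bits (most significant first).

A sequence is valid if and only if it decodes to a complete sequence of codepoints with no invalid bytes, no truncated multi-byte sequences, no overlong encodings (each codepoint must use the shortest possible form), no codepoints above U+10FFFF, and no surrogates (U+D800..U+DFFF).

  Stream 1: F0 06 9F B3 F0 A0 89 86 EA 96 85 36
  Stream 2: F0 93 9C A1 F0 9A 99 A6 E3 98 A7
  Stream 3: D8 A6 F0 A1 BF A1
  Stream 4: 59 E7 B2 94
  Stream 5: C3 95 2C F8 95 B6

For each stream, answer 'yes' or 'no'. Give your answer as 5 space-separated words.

Stream 1: error at byte offset 1. INVALID
Stream 2: decodes cleanly. VALID
Stream 3: decodes cleanly. VALID
Stream 4: decodes cleanly. VALID
Stream 5: error at byte offset 3. INVALID

Answer: no yes yes yes no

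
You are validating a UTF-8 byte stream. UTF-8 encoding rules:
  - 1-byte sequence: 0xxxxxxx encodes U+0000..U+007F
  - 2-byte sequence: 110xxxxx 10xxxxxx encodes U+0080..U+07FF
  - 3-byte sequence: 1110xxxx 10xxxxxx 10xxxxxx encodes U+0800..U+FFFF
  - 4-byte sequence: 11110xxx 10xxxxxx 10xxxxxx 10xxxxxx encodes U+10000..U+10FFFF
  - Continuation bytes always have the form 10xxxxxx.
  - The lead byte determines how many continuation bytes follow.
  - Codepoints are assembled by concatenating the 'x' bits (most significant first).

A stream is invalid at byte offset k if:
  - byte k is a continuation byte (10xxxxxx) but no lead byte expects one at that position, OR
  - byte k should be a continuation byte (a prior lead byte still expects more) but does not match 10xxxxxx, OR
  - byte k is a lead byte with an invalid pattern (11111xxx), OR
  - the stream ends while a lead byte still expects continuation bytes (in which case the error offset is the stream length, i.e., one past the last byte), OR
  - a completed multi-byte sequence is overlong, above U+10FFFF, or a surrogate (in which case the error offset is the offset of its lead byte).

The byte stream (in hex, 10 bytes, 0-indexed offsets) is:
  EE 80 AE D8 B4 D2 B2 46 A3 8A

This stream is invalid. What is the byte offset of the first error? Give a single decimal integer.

Byte[0]=EE: 3-byte lead, need 2 cont bytes. acc=0xE
Byte[1]=80: continuation. acc=(acc<<6)|0x00=0x380
Byte[2]=AE: continuation. acc=(acc<<6)|0x2E=0xE02E
Completed: cp=U+E02E (starts at byte 0)
Byte[3]=D8: 2-byte lead, need 1 cont bytes. acc=0x18
Byte[4]=B4: continuation. acc=(acc<<6)|0x34=0x634
Completed: cp=U+0634 (starts at byte 3)
Byte[5]=D2: 2-byte lead, need 1 cont bytes. acc=0x12
Byte[6]=B2: continuation. acc=(acc<<6)|0x32=0x4B2
Completed: cp=U+04B2 (starts at byte 5)
Byte[7]=46: 1-byte ASCII. cp=U+0046
Byte[8]=A3: INVALID lead byte (not 0xxx/110x/1110/11110)

Answer: 8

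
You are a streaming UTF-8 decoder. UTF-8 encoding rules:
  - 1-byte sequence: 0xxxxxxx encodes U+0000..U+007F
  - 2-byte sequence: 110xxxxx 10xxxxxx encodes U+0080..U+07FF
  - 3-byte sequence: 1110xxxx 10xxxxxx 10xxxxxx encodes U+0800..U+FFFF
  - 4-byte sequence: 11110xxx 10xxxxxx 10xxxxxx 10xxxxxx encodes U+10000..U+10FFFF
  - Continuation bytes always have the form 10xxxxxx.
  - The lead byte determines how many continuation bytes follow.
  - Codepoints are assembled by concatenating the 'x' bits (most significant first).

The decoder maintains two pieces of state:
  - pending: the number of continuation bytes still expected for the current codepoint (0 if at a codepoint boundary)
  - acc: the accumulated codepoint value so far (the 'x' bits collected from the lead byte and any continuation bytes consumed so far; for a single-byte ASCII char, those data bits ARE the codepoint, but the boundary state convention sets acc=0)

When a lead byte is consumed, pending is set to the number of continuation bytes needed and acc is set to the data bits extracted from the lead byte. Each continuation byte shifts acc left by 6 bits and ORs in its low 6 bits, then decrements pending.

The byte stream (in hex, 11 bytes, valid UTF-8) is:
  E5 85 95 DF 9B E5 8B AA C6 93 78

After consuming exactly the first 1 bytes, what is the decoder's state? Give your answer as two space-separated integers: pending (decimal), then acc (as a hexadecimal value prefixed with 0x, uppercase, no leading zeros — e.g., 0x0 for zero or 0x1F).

Answer: 2 0x5

Derivation:
Byte[0]=E5: 3-byte lead. pending=2, acc=0x5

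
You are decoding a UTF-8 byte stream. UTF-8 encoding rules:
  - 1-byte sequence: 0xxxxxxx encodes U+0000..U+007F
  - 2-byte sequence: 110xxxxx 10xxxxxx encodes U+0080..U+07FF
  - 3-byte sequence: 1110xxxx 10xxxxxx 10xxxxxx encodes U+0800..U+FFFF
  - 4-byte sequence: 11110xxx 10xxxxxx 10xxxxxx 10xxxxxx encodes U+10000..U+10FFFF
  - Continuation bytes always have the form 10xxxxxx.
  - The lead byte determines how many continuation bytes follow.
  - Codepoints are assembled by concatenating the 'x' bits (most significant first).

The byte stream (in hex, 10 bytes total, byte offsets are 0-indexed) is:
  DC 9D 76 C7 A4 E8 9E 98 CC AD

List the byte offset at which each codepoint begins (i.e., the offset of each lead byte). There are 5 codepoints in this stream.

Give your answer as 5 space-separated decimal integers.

Byte[0]=DC: 2-byte lead, need 1 cont bytes. acc=0x1C
Byte[1]=9D: continuation. acc=(acc<<6)|0x1D=0x71D
Completed: cp=U+071D (starts at byte 0)
Byte[2]=76: 1-byte ASCII. cp=U+0076
Byte[3]=C7: 2-byte lead, need 1 cont bytes. acc=0x7
Byte[4]=A4: continuation. acc=(acc<<6)|0x24=0x1E4
Completed: cp=U+01E4 (starts at byte 3)
Byte[5]=E8: 3-byte lead, need 2 cont bytes. acc=0x8
Byte[6]=9E: continuation. acc=(acc<<6)|0x1E=0x21E
Byte[7]=98: continuation. acc=(acc<<6)|0x18=0x8798
Completed: cp=U+8798 (starts at byte 5)
Byte[8]=CC: 2-byte lead, need 1 cont bytes. acc=0xC
Byte[9]=AD: continuation. acc=(acc<<6)|0x2D=0x32D
Completed: cp=U+032D (starts at byte 8)

Answer: 0 2 3 5 8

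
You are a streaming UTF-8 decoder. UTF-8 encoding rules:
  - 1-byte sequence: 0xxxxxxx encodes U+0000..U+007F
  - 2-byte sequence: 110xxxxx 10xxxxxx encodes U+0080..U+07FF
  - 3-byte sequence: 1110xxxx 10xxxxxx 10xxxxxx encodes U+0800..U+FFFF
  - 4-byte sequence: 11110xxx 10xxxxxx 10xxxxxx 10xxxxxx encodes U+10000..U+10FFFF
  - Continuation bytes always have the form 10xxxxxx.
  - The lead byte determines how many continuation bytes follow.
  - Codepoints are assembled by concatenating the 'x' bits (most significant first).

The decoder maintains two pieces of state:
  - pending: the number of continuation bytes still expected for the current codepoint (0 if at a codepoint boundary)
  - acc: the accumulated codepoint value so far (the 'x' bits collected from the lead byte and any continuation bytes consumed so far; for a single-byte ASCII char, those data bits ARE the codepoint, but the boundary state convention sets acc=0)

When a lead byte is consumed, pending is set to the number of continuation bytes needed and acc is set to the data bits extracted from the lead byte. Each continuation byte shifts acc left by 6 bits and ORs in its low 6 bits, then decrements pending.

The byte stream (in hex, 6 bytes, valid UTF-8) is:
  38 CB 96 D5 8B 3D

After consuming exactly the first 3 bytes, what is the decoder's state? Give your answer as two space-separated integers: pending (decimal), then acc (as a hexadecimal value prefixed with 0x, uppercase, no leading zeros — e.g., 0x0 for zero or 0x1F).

Answer: 0 0x2D6

Derivation:
Byte[0]=38: 1-byte. pending=0, acc=0x0
Byte[1]=CB: 2-byte lead. pending=1, acc=0xB
Byte[2]=96: continuation. acc=(acc<<6)|0x16=0x2D6, pending=0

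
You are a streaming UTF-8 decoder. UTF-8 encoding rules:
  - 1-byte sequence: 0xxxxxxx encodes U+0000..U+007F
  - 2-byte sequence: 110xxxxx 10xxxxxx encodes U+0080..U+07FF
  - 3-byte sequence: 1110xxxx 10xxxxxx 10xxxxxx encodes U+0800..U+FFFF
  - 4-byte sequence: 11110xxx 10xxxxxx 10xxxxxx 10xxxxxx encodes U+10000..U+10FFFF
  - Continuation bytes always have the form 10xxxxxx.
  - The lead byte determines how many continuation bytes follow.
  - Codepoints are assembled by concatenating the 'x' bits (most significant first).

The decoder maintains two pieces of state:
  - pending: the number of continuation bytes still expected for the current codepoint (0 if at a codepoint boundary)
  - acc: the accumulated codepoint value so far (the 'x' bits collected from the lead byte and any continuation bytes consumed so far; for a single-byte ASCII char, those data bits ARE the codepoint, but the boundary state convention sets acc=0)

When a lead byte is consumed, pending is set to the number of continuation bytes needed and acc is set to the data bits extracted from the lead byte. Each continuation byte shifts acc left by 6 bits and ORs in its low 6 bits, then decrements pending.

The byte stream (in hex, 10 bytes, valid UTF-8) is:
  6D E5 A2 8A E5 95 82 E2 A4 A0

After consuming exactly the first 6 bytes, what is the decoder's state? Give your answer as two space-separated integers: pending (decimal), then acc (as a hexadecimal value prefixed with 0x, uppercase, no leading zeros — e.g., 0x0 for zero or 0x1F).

Answer: 1 0x155

Derivation:
Byte[0]=6D: 1-byte. pending=0, acc=0x0
Byte[1]=E5: 3-byte lead. pending=2, acc=0x5
Byte[2]=A2: continuation. acc=(acc<<6)|0x22=0x162, pending=1
Byte[3]=8A: continuation. acc=(acc<<6)|0x0A=0x588A, pending=0
Byte[4]=E5: 3-byte lead. pending=2, acc=0x5
Byte[5]=95: continuation. acc=(acc<<6)|0x15=0x155, pending=1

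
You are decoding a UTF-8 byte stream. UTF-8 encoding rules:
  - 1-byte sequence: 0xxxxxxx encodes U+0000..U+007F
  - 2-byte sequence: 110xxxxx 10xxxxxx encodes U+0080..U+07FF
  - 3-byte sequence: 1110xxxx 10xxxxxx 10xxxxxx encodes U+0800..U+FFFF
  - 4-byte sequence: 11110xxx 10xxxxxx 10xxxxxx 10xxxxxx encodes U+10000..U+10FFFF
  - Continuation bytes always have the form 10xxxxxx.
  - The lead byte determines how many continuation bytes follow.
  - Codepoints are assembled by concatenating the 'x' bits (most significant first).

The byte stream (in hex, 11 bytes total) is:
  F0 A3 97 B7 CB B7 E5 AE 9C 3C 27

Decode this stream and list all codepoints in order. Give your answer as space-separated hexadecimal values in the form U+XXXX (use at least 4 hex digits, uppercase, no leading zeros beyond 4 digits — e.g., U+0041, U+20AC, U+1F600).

Answer: U+235F7 U+02F7 U+5B9C U+003C U+0027

Derivation:
Byte[0]=F0: 4-byte lead, need 3 cont bytes. acc=0x0
Byte[1]=A3: continuation. acc=(acc<<6)|0x23=0x23
Byte[2]=97: continuation. acc=(acc<<6)|0x17=0x8D7
Byte[3]=B7: continuation. acc=(acc<<6)|0x37=0x235F7
Completed: cp=U+235F7 (starts at byte 0)
Byte[4]=CB: 2-byte lead, need 1 cont bytes. acc=0xB
Byte[5]=B7: continuation. acc=(acc<<6)|0x37=0x2F7
Completed: cp=U+02F7 (starts at byte 4)
Byte[6]=E5: 3-byte lead, need 2 cont bytes. acc=0x5
Byte[7]=AE: continuation. acc=(acc<<6)|0x2E=0x16E
Byte[8]=9C: continuation. acc=(acc<<6)|0x1C=0x5B9C
Completed: cp=U+5B9C (starts at byte 6)
Byte[9]=3C: 1-byte ASCII. cp=U+003C
Byte[10]=27: 1-byte ASCII. cp=U+0027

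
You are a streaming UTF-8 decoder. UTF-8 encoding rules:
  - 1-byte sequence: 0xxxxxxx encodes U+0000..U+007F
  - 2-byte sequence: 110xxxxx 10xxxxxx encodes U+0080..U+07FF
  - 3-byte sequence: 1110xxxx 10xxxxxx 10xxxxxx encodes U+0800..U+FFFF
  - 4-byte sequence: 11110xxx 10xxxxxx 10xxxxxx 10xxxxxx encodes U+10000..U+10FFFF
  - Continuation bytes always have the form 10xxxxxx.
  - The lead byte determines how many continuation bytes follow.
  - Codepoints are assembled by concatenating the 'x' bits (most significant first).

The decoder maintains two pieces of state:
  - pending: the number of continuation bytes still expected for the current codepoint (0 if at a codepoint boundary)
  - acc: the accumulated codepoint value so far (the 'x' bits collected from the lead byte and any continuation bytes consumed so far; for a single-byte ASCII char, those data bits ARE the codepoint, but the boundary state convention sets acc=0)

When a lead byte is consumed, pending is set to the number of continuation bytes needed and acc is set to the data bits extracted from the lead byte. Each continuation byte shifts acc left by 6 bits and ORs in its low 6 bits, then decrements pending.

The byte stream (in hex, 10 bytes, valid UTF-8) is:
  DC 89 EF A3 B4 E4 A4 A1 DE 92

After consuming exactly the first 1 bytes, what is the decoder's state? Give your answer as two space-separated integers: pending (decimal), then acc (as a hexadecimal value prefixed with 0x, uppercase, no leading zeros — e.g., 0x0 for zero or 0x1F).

Answer: 1 0x1C

Derivation:
Byte[0]=DC: 2-byte lead. pending=1, acc=0x1C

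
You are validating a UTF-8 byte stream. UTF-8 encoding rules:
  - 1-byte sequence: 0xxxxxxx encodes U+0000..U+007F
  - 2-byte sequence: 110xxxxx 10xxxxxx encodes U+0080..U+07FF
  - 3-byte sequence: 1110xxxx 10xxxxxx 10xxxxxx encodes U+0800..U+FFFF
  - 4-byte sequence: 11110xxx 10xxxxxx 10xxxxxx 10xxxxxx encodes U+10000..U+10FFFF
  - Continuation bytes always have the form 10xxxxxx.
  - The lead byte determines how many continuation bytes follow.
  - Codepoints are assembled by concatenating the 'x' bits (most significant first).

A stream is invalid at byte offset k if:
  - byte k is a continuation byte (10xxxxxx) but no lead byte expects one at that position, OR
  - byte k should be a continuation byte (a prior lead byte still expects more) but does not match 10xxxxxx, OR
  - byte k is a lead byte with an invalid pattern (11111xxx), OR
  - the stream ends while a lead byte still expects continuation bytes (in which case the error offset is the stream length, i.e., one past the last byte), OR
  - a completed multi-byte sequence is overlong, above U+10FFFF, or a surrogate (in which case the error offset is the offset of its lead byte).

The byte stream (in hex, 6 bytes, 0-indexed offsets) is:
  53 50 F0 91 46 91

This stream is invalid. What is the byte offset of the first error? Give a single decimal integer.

Answer: 4

Derivation:
Byte[0]=53: 1-byte ASCII. cp=U+0053
Byte[1]=50: 1-byte ASCII. cp=U+0050
Byte[2]=F0: 4-byte lead, need 3 cont bytes. acc=0x0
Byte[3]=91: continuation. acc=(acc<<6)|0x11=0x11
Byte[4]=46: expected 10xxxxxx continuation. INVALID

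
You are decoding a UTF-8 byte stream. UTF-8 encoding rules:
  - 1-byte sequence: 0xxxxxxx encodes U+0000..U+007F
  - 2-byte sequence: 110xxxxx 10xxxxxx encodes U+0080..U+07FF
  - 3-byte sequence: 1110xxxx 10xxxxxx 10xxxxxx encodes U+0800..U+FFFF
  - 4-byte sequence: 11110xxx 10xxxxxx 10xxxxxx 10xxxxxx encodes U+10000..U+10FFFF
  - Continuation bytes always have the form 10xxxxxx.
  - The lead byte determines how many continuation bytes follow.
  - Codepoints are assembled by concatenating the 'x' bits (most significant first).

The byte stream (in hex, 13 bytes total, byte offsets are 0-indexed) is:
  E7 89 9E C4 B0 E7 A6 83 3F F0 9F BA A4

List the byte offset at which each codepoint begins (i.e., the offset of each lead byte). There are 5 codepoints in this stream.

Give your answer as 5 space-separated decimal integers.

Byte[0]=E7: 3-byte lead, need 2 cont bytes. acc=0x7
Byte[1]=89: continuation. acc=(acc<<6)|0x09=0x1C9
Byte[2]=9E: continuation. acc=(acc<<6)|0x1E=0x725E
Completed: cp=U+725E (starts at byte 0)
Byte[3]=C4: 2-byte lead, need 1 cont bytes. acc=0x4
Byte[4]=B0: continuation. acc=(acc<<6)|0x30=0x130
Completed: cp=U+0130 (starts at byte 3)
Byte[5]=E7: 3-byte lead, need 2 cont bytes. acc=0x7
Byte[6]=A6: continuation. acc=(acc<<6)|0x26=0x1E6
Byte[7]=83: continuation. acc=(acc<<6)|0x03=0x7983
Completed: cp=U+7983 (starts at byte 5)
Byte[8]=3F: 1-byte ASCII. cp=U+003F
Byte[9]=F0: 4-byte lead, need 3 cont bytes. acc=0x0
Byte[10]=9F: continuation. acc=(acc<<6)|0x1F=0x1F
Byte[11]=BA: continuation. acc=(acc<<6)|0x3A=0x7FA
Byte[12]=A4: continuation. acc=(acc<<6)|0x24=0x1FEA4
Completed: cp=U+1FEA4 (starts at byte 9)

Answer: 0 3 5 8 9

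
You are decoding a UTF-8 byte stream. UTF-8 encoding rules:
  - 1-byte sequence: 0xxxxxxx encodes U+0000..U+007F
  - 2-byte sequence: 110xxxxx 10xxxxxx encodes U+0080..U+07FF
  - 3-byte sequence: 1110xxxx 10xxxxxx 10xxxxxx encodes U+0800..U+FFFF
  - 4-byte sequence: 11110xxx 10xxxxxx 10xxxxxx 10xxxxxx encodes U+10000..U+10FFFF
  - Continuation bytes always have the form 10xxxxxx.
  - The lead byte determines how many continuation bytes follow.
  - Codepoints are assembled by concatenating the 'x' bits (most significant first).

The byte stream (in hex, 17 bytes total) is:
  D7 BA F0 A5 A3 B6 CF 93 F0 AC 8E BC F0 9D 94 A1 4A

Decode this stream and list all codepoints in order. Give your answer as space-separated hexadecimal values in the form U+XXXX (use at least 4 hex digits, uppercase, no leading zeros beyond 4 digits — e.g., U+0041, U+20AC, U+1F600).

Byte[0]=D7: 2-byte lead, need 1 cont bytes. acc=0x17
Byte[1]=BA: continuation. acc=(acc<<6)|0x3A=0x5FA
Completed: cp=U+05FA (starts at byte 0)
Byte[2]=F0: 4-byte lead, need 3 cont bytes. acc=0x0
Byte[3]=A5: continuation. acc=(acc<<6)|0x25=0x25
Byte[4]=A3: continuation. acc=(acc<<6)|0x23=0x963
Byte[5]=B6: continuation. acc=(acc<<6)|0x36=0x258F6
Completed: cp=U+258F6 (starts at byte 2)
Byte[6]=CF: 2-byte lead, need 1 cont bytes. acc=0xF
Byte[7]=93: continuation. acc=(acc<<6)|0x13=0x3D3
Completed: cp=U+03D3 (starts at byte 6)
Byte[8]=F0: 4-byte lead, need 3 cont bytes. acc=0x0
Byte[9]=AC: continuation. acc=(acc<<6)|0x2C=0x2C
Byte[10]=8E: continuation. acc=(acc<<6)|0x0E=0xB0E
Byte[11]=BC: continuation. acc=(acc<<6)|0x3C=0x2C3BC
Completed: cp=U+2C3BC (starts at byte 8)
Byte[12]=F0: 4-byte lead, need 3 cont bytes. acc=0x0
Byte[13]=9D: continuation. acc=(acc<<6)|0x1D=0x1D
Byte[14]=94: continuation. acc=(acc<<6)|0x14=0x754
Byte[15]=A1: continuation. acc=(acc<<6)|0x21=0x1D521
Completed: cp=U+1D521 (starts at byte 12)
Byte[16]=4A: 1-byte ASCII. cp=U+004A

Answer: U+05FA U+258F6 U+03D3 U+2C3BC U+1D521 U+004A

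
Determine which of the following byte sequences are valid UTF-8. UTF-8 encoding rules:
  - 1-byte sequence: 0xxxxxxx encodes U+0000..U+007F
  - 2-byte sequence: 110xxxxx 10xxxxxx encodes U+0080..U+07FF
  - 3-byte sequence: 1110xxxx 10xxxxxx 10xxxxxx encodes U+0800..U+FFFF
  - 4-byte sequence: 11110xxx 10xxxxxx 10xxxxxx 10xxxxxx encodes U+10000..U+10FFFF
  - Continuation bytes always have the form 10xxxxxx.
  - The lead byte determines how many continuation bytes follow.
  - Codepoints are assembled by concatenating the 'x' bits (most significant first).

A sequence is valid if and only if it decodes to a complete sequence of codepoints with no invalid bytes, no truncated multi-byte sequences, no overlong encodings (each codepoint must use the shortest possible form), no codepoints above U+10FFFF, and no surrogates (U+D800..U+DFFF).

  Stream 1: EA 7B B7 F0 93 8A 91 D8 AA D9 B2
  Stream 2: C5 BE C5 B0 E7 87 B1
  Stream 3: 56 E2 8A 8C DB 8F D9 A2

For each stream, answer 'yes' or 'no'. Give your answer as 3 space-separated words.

Answer: no yes yes

Derivation:
Stream 1: error at byte offset 1. INVALID
Stream 2: decodes cleanly. VALID
Stream 3: decodes cleanly. VALID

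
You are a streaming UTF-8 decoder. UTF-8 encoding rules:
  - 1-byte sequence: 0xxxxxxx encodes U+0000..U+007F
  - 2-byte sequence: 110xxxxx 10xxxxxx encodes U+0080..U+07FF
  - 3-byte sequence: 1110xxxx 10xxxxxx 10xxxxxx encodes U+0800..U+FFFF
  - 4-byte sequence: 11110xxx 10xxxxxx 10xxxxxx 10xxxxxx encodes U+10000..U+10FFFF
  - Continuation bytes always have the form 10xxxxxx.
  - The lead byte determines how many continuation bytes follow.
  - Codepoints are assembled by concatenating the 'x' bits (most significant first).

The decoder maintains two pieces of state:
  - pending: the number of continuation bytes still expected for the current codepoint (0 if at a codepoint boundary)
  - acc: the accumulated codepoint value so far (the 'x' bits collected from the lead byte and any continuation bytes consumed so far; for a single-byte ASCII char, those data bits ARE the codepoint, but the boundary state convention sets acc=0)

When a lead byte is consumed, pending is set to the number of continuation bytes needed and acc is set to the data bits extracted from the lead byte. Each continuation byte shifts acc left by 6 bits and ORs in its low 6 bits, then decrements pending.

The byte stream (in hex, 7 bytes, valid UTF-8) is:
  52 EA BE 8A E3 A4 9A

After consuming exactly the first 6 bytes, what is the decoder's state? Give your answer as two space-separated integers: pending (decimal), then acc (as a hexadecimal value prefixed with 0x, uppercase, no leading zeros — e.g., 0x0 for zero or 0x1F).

Answer: 1 0xE4

Derivation:
Byte[0]=52: 1-byte. pending=0, acc=0x0
Byte[1]=EA: 3-byte lead. pending=2, acc=0xA
Byte[2]=BE: continuation. acc=(acc<<6)|0x3E=0x2BE, pending=1
Byte[3]=8A: continuation. acc=(acc<<6)|0x0A=0xAF8A, pending=0
Byte[4]=E3: 3-byte lead. pending=2, acc=0x3
Byte[5]=A4: continuation. acc=(acc<<6)|0x24=0xE4, pending=1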